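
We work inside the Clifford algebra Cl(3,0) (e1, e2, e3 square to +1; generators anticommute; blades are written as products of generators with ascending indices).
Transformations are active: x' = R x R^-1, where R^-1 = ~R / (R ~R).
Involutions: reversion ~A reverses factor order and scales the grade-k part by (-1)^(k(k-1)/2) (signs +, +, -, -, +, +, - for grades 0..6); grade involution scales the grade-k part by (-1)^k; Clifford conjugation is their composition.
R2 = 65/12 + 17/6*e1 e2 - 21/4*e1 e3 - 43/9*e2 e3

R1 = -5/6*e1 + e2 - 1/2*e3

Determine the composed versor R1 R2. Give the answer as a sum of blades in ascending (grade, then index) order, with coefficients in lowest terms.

Distribute over the terms of R1 (each basis-blade product reordered to ascending indices, repeated generators contracted through their squares):
(-5/6*e1) R2 = -325/72*e1 - 85/36*e2 + 35/8*e3 + 215/54*e1 e2 e3
(e2) R2 = -17/6*e1 + 65/12*e2 - 43/9*e3 + 21/4*e1 e2 e3
(-1/2*e3) R2 = -21/8*e1 - 43/18*e2 - 65/24*e3 - 17/12*e1 e2 e3
Summing the partial products and collecting blades:
Answer: -359/36*e1 + 2/3*e2 - 28/9*e3 + 211/27*e1 e2 e3


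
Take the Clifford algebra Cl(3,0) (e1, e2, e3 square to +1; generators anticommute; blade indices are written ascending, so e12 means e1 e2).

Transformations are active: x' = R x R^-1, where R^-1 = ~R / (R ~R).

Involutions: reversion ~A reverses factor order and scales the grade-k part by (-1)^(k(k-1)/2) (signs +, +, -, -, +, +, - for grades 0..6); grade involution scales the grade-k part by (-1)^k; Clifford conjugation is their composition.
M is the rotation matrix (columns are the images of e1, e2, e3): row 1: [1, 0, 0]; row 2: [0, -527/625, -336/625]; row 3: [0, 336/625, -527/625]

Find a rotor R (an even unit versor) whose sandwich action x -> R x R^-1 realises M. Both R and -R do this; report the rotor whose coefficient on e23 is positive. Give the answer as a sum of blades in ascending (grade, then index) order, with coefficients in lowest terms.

Method: write R = a + b12*e12 + b13*e13 + b23*e23 with a^2 + b12^2 + b13^2 + b23^2 = 1 (so R^-1 = ~R). Expanding the columns R e_j ~R gives tr M = 4a^2 - 1 and, from the antisymmetric part, M21 - M12 = -4a*b12, M13 - M31 = 4a*b13, M32 - M23 = -4a*b23.
Here tr M = -429/625, so a^2 = (1 + tr M)/4 = 49/625 and a = ±7/25. Taking a = 7/25: M21 - M12 = 0, M13 - M31 = 0, M32 - M23 = 672/625, giving b12 = 0, b13 = 0, b23 = -24/25, i.e. R = 7/25 - 24/25*e23.
Its e23 coefficient is negative, so report the other preimage -R.
Answer: -7/25 + 24/25*e23. Uniqueness: Spin(3) -> SO(3) maps R and -R to the same rotation of trace -429/625; fixing the sign of the e23 coefficient removes the ambiguity.


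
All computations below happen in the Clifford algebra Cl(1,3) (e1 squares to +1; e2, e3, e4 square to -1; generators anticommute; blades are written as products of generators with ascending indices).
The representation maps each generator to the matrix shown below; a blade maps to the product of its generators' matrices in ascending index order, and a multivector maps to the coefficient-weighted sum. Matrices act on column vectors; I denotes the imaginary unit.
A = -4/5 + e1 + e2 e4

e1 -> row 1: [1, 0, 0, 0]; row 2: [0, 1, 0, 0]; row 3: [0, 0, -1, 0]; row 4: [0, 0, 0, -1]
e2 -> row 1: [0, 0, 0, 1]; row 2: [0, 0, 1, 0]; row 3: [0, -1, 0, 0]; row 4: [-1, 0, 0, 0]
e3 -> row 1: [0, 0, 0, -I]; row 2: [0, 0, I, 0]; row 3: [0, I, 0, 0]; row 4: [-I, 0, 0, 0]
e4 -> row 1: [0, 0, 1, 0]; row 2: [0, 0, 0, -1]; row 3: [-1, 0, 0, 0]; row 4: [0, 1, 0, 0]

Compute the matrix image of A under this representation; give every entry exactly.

Bivector images (products of the table entries): rho(e2 e4) = rho(e2)rho(e4) = row 1: [0, 1, 0, 0]; row 2: [-1, 0, 0, 0]; row 3: [0, 0, 0, 1]; row 4: [0, 0, -1, 0].
M = (-4/5)*1 + (1)*rho(e1) + (1)*rho(e2 e4), summed entrywise (1 is the identity matrix):
Answer: row 1: [1/5, 1, 0, 0]; row 2: [-1, 1/5, 0, 0]; row 3: [0, 0, -9/5, 1]; row 4: [0, 0, -1, -9/5]


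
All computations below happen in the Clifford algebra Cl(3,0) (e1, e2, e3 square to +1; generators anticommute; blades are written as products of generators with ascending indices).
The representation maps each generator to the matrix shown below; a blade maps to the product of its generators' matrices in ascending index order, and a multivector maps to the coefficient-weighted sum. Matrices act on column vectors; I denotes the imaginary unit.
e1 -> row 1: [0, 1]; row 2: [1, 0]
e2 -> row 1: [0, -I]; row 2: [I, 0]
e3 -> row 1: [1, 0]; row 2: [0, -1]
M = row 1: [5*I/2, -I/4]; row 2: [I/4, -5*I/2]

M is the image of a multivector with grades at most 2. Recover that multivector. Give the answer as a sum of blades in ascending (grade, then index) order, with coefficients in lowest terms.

Method: 1, rho(e1), rho(e2), rho(e3) form a trace-orthogonal basis of the 2x2 complex matrices (tr(X Y) = 2 if X = Y, else 0), so M = m0*1 + m1*rho(e1) + m2*rho(e2) + m3*rho(e3) with m0 = tr(M)/2 = 0, m1 = tr(M rho(e1))/2 = 0, m2 = tr(M rho(e2))/2 = 1/4, m3 = tr(M rho(e3))/2 = 5*I/2.
Multiplying table entries, the bivector images are rho(e1 e2) = I*rho(e3), rho(e1 e3) = -I*rho(e2), rho(e2 e3) = I*rho(e1); with real blade coefficients the real parts of m0..m3 are the coefficients of 1, e1, e2, e3 and the imaginary parts give the bivectors (e2 e3: Im m1, e1 e3: -Im m2, e1 e2: Im m3).
Answer: 1/4*e2 + 5/2*e1 e2


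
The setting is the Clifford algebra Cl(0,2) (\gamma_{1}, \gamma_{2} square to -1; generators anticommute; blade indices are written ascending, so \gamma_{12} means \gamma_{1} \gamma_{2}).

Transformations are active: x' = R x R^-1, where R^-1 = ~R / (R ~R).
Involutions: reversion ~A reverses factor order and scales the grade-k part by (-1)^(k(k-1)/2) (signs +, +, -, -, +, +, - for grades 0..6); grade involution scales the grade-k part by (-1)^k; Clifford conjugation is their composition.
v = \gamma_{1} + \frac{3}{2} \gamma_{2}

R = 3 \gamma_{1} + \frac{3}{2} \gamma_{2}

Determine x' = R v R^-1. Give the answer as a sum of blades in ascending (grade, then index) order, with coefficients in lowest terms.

~R = 3 \gamma_{1} + \frac{3}{2} \gamma_{2}, and R ~R = -\frac{45}{4}, so R^-1 = ~R / (-\frac{45}{4}).
R v = -\frac{21}{4} + 3 \gamma_{12}
Answer: \frac{9}{5} \gamma_{1} - \frac{1}{10} \gamma_{2}


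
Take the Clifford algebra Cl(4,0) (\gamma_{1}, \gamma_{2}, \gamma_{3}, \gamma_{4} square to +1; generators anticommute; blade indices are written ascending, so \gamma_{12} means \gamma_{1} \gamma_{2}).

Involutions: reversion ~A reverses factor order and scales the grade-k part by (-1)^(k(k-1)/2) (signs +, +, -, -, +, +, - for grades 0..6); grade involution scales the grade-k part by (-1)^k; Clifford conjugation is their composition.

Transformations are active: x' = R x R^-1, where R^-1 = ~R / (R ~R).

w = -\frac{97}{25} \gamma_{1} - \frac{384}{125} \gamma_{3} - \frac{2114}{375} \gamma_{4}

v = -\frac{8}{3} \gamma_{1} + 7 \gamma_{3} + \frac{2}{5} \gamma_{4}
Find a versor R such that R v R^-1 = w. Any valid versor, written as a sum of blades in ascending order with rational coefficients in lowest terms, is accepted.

Key observation: q(v) = q(w) = \frac{12661}{225} (sandwiches preserve the norm), so R = v + w = -\frac{491}{75} \gamma_{1} + \frac{491}{125} \gamma_{3} - \frac{1964}{375} \gamma_{4} works whenever it is invertible — the component of v along it is kept and (v - w)/2 reverses, sending v to w.
Answer: -\frac{491}{75} \gamma_{1} + \frac{491}{125} \gamma_{3} - \frac{1964}{375} \gamma_{4}


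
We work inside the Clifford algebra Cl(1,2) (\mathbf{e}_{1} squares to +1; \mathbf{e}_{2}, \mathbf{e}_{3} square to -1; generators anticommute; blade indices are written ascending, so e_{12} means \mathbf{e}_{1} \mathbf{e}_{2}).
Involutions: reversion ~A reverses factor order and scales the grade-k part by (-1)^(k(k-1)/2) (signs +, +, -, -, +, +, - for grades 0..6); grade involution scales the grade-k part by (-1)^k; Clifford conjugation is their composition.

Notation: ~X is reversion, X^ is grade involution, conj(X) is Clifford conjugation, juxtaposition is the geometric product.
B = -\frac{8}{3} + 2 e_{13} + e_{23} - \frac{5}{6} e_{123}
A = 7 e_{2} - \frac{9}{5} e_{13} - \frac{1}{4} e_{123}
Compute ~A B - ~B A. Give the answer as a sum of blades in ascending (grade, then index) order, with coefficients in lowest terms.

first term: \frac{457}{120} - \frac{1}{4} e_{1} - \frac{53}{3} e_{2} - 7 e_{3} + \frac{9}{5} e_{12} - \frac{319}{30} e_{13} - \frac{44}{3} e_{123}
second term: \frac{457}{120} - \frac{1}{4} e_{1} - \frac{53}{3} e_{2} - 7 e_{3} - \frac{9}{5} e_{12} + \frac{319}{30} e_{13} + \frac{44}{3} e_{123}
Answer: \frac{18}{5} e_{12} - \frac{319}{15} e_{13} - \frac{88}{3} e_{123}


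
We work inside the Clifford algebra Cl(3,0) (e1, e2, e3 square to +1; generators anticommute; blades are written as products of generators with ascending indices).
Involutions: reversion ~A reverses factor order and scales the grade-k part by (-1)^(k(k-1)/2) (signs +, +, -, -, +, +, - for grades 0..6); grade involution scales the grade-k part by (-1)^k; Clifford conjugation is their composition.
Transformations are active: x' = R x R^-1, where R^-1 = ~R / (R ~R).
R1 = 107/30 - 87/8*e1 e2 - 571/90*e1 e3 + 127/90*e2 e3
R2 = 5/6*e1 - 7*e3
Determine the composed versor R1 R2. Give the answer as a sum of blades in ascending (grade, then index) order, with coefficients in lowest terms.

Distribute over the terms of R2 (each basis-blade product reordered to ascending indices, repeated generators contracted through their squares):
R1 (5/6*e1) = 107/36*e1 + 145/16*e2 + 571/108*e3 + 127/108*e1 e2 e3
R1 (-7*e3) = 3997/90*e1 - 889/90*e2 - 749/30*e3 + 609/8*e1 e2 e3
Summing the partial products and collecting blades:
Answer: 2843/60*e1 - 587/720*e2 - 10627/540*e3 + 16697/216*e1 e2 e3


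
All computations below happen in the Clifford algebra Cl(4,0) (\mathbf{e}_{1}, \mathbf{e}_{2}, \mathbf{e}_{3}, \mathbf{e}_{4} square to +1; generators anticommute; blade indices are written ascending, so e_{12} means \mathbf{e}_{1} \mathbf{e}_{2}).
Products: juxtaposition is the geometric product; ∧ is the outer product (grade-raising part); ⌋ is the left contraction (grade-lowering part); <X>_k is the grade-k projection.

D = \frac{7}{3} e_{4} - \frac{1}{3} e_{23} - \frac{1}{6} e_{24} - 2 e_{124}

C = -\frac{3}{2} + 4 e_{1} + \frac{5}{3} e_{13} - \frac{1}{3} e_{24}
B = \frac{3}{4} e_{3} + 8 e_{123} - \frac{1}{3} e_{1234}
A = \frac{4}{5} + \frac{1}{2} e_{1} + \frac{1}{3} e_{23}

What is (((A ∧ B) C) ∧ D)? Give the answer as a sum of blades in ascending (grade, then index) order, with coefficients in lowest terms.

step 1: \frac{3}{5} e_{3} + \frac{3}{8} e_{13} + \frac{32}{5} e_{123} - \frac{4}{15} e_{1234}
step 2: -\frac{5}{8} - e_{1} + \frac{32}{3} e_{2} - \frac{12}{5} e_{3} - \frac{2069}{720} e_{13} + \frac{128}{5} e_{23} - \frac{4}{9} e_{24} - \frac{48}{5} e_{123} + \frac{32}{15} e_{134} + \frac{19}{15} e_{234} + \frac{21}{40} e_{1234}
step 3: -\frac{35}{24} e_{4} - \frac{7}{3} e_{14} + \frac{5}{24} e_{23} + \frac{3599}{144} e_{24} - \frac{28}{5} e_{34} + \frac{1}{3} e_{123} + \frac{17}{12} e_{124} - \frac{14483}{2160} e_{134} + \frac{178}{3} e_{234} - \frac{78101}{4320} e_{1234}
Answer: -\frac{35}{24} e_{4} - \frac{7}{3} e_{14} + \frac{5}{24} e_{23} + \frac{3599}{144} e_{24} - \frac{28}{5} e_{34} + \frac{1}{3} e_{123} + \frac{17}{12} e_{124} - \frac{14483}{2160} e_{134} + \frac{178}{3} e_{234} - \frac{78101}{4320} e_{1234}


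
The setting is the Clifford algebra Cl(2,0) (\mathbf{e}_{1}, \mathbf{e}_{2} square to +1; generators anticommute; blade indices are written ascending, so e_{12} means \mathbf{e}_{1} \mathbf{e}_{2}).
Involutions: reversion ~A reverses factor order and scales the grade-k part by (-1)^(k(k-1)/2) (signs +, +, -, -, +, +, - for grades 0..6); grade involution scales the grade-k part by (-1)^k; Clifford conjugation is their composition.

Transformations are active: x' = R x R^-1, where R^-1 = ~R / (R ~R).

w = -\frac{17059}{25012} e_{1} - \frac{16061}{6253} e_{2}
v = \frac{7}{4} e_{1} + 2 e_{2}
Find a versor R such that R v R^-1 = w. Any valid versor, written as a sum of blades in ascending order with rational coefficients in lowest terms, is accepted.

Equal squares first: v^2 = w^2 = \frac{113}{16}. Then v + w = \frac{6678}{6253} e_{1} - \frac{3555}{6253} e_{2} is a versor taking v to w, provided it is invertible.
Answer: \frac{6678}{6253} e_{1} - \frac{3555}{6253} e_{2}


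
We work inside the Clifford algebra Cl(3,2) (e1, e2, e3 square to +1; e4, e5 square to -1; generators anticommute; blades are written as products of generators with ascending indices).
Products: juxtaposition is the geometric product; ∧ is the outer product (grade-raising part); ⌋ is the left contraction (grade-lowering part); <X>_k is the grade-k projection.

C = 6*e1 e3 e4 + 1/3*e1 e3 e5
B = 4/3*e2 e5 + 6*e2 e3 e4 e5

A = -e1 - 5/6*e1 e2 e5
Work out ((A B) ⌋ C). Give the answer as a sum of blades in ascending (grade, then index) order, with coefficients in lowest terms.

step 1: -10/9*e1 - 4/3*e1 e2 e5 - 5*e1 e3 e4 - 6*e1 e2 e3 e4 e5
step 2: -30 - 20/3*e3 e4 - 10/27*e3 e5
Answer: -30 - 20/3*e3 e4 - 10/27*e3 e5


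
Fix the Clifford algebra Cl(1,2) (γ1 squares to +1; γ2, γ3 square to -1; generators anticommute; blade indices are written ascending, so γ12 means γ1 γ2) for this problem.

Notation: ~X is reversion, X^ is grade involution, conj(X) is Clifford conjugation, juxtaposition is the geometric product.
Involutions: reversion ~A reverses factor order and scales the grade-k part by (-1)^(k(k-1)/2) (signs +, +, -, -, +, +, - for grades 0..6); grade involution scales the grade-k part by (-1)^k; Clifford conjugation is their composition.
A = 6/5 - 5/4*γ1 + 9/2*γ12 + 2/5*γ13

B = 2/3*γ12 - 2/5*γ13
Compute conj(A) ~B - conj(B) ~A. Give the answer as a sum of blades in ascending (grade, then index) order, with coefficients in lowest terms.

first term: 71/25 - 5/6*γ2 + 1/2*γ3 - 4/5*γ12 + 12/25*γ13 + 31/15*γ23
second term: 71/25 - 5/6*γ2 + 1/2*γ3 - 4/5*γ12 + 12/25*γ13 - 31/15*γ23
Answer: 62/15*γ23


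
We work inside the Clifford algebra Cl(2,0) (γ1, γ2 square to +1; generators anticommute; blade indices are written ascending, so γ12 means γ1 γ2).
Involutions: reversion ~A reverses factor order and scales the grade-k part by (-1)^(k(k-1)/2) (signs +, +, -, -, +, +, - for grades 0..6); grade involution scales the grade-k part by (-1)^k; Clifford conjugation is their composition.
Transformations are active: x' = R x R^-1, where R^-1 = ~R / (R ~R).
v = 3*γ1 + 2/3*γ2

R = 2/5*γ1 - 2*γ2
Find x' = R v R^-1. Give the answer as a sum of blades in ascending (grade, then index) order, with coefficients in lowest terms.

~R = 2/5*γ1 - 2*γ2, and R ~R = 104/25, so R^-1 = ~R / (104/25).
R v = -2/15 + 94/15*γ12
Answer: -118/39*γ1 - 7/13*γ2


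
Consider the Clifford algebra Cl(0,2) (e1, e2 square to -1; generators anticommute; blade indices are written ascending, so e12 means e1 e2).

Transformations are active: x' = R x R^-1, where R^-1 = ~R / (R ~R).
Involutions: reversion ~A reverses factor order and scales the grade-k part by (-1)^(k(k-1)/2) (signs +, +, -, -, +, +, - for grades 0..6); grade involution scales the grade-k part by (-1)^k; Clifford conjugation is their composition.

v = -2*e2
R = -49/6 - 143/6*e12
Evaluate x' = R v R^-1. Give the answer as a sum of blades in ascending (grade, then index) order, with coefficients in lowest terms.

~R = -49/6 + 143/6*e12, and R ~R = 11425/18, so R^-1 = ~R / (11425/18).
R v = -143/3*e1 + 49/3*e2
Answer: 14014/11425*e1 + 18048/11425*e2


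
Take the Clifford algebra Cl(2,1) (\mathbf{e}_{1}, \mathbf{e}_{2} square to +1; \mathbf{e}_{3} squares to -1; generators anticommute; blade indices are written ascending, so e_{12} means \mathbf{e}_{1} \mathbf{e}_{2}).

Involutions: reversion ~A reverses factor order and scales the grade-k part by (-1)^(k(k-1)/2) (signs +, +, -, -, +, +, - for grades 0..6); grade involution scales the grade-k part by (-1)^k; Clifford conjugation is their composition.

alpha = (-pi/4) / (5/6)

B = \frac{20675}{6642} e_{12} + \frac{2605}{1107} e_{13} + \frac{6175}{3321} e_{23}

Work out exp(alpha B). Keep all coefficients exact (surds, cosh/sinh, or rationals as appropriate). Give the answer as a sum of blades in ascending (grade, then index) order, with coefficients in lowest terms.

B^2 term by term: the squares give (\frac{20675}{6642})^2*(e_{12})^2 + (\frac{2605}{1107})^2*(e_{13})^2 + (\frac{6175}{3321})^2*(e_{23})^2 = \frac{427455625}{44116164}*(-1) + \frac{6786025}{1225449}*(+1) + \frac{38130625}{11029041}*(+1) = -\frac{25}{36} (each basis 2-blade squares to minus the product of its generators' squares); cross terms between blades sharing an index anticommute and cancel. So B^2 = -\frac{25}{36}.
B^2 = -\frac{25}{36} — circular case — the even/odd split gives cos and sin: l = \frac{5}{6}, alpha*l = - \frac{\pi}{4}, so exp(alpha B) = cos(- \frac{\pi}{4}) + (sin(- \frac{\pi}{4})/(\frac{5}{6}))*B = \frac{\sqrt{2}}{2} + (- \frac{3 \sqrt{2}}{5})*B.
Answer: \frac{\sqrt{2}}{2} - \frac{4135 \sqrt{2}}{2214} e_{12} - \frac{521 \sqrt{2}}{369} e_{13} - \frac{1235 \sqrt{2}}{1107} e_{23}


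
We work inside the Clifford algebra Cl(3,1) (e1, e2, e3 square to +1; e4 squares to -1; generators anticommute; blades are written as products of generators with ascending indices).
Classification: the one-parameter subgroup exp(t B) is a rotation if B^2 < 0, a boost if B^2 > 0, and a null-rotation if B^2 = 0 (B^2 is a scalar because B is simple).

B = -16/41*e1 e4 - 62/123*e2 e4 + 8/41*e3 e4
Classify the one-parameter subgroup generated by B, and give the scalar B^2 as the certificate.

B^2 term by term: the squares give (-16/41)^2*(e1 e4)^2 + (-62/123)^2*(e2 e4)^2 + (8/41)^2*(e3 e4)^2 = 256/1681*(+1) + 3844/15129*(+1) + 64/1681*(+1) = 4/9 (each basis 2-blade squares to minus the product of its generators' squares); cross terms between blades sharing an index anticommute and cancel. So B^2 = 4/9.
Answer: boost, certificate B^2 = 4/9. Because 4/9 is invariant under every versor sandwich, the classification follows from its sign alone.


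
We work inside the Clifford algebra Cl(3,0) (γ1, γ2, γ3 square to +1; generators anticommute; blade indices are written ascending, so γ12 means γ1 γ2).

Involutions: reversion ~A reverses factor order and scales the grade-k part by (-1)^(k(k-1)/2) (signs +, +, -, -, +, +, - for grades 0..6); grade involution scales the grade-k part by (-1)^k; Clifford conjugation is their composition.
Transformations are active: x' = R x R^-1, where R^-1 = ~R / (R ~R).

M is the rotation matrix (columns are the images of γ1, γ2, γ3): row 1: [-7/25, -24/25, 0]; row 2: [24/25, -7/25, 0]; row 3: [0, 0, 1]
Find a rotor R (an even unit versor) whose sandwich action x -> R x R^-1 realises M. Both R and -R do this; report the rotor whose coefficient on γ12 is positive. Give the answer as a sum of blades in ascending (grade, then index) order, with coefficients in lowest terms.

Method: write R = a + b12*γ12 + b13*γ13 + b23*γ23 with a^2 + b12^2 + b13^2 + b23^2 = 1 (so R^-1 = ~R). Expanding the columns R e_j ~R gives tr M = 4a^2 - 1 and, from the antisymmetric part, M21 - M12 = -4a*b12, M13 - M31 = 4a*b13, M32 - M23 = -4a*b23.
Here tr M = 11/25, so a^2 = (1 + tr M)/4 = 9/25 and a = ±3/5. Taking a = 3/5: M21 - M12 = 48/25, M13 - M31 = 0, M32 - M23 = 0, giving b12 = -4/5, b13 = 0, b23 = 0, i.e. R = 3/5 - 4/5*γ12.
Its γ12 coefficient is negative, so report the other preimage -R.
Answer: -3/5 + 4/5*γ12. Uniqueness: Spin(3) -> SO(3) maps R and -R to the same rotation of trace 11/25; fixing the sign of the γ12 coefficient removes the ambiguity.


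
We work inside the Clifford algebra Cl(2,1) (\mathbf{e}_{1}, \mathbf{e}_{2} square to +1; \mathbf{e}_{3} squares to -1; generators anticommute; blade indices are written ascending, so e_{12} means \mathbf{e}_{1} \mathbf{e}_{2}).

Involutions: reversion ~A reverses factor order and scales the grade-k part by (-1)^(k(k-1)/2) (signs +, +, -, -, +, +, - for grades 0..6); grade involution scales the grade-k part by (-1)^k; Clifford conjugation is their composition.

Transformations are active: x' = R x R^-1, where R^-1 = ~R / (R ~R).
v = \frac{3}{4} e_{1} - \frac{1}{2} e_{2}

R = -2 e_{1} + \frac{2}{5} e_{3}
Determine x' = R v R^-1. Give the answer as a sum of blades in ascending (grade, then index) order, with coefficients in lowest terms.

~R = -2 e_{1} + \frac{2}{5} e_{3}, and R ~R = \frac{96}{25}, so R^-1 = ~R / (\frac{96}{25}).
R v = -\frac{3}{2} + e_{12} - \frac{3}{10} e_{13} + \frac{1}{5} e_{23}
Answer: \frac{13}{16} e_{1} + \frac{1}{2} e_{2} - \frac{5}{16} e_{3}


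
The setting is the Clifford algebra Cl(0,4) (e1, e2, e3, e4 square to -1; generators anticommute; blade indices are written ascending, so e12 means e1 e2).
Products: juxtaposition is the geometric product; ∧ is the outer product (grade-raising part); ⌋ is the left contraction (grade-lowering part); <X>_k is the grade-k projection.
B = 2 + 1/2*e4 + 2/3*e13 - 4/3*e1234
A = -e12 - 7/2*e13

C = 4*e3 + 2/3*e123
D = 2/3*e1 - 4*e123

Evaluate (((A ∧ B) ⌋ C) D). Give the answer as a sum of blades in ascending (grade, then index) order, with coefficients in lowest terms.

step 1: -2*e12 - 7*e13 - 1/2*e124 - 7/4*e134
step 2: -14/3*e2 + 4/3*e3
step 3: 76/9*e12 + 160/9*e13
Answer: 76/9*e12 + 160/9*e13


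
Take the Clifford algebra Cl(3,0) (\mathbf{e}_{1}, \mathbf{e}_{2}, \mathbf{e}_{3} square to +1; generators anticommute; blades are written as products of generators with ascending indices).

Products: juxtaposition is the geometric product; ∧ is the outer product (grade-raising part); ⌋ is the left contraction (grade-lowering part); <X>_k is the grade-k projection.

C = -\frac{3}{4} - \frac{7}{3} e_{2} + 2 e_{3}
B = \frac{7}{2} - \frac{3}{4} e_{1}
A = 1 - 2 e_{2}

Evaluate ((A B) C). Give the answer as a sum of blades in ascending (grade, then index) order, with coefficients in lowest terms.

step 1: \frac{7}{2} - \frac{3}{4} e_{1} - 7 e_{2} - \frac{3}{2} e_{1} e_{2}
step 2: \frac{329}{24} + \frac{65}{16} e_{1} - \frac{35}{12} e_{2} + 7 e_{3} + \frac{23}{8} e_{1} e_{2} - \frac{3}{2} e_{1} e_{3} - 14 e_{2} e_{3} - 3 e_{1} e_{2} e_{3}
Answer: \frac{329}{24} + \frac{65}{16} e_{1} - \frac{35}{12} e_{2} + 7 e_{3} + \frac{23}{8} e_{1} e_{2} - \frac{3}{2} e_{1} e_{3} - 14 e_{2} e_{3} - 3 e_{1} e_{2} e_{3}


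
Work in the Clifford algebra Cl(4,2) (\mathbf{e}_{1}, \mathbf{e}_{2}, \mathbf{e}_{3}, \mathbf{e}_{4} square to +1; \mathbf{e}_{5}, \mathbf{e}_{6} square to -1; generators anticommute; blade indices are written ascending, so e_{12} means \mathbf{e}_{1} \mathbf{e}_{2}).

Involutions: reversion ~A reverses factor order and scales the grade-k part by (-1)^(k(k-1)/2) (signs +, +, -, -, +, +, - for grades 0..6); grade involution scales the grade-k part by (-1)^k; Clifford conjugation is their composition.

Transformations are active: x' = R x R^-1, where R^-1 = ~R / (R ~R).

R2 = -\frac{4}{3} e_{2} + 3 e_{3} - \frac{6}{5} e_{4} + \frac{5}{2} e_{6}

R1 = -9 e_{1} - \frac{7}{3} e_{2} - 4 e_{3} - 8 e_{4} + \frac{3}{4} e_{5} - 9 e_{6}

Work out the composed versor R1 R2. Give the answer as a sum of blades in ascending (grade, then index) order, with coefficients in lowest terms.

Distribute over the terms of R2 (each basis-blade product reordered to ascending indices, repeated generators contracted through their squares):
R1 (-\frac{4}{3} e_{2}) = \frac{28}{9} + 12 e_{12} - \frac{16}{3} e_{23} - \frac{32}{3} e_{24} + e_{25} - 12 e_{26}
R1 (3 e_{3}) = -12 - 27 e_{13} - 7 e_{23} + 24 e_{34} - \frac{9}{4} e_{35} + 27 e_{36}
R1 (-\frac{6}{5} e_{4}) = \frac{48}{5} + \frac{54}{5} e_{14} + \frac{14}{5} e_{24} + \frac{24}{5} e_{34} + \frac{9}{10} e_{45} - \frac{54}{5} e_{46}
R1 (\frac{5}{2} e_{6}) = \frac{45}{2} - \frac{45}{2} e_{16} - \frac{35}{6} e_{26} - 10 e_{36} - 20 e_{46} + \frac{15}{8} e_{56}
Summing the partial products and collecting blades:
Answer: \frac{2089}{90} + 12 e_{12} - 27 e_{13} + \frac{54}{5} e_{14} - \frac{45}{2} e_{16} - \frac{37}{3} e_{23} - \frac{118}{15} e_{24} + e_{25} - \frac{107}{6} e_{26} + \frac{144}{5} e_{34} - \frac{9}{4} e_{35} + 17 e_{36} + \frac{9}{10} e_{45} - \frac{154}{5} e_{46} + \frac{15}{8} e_{56}


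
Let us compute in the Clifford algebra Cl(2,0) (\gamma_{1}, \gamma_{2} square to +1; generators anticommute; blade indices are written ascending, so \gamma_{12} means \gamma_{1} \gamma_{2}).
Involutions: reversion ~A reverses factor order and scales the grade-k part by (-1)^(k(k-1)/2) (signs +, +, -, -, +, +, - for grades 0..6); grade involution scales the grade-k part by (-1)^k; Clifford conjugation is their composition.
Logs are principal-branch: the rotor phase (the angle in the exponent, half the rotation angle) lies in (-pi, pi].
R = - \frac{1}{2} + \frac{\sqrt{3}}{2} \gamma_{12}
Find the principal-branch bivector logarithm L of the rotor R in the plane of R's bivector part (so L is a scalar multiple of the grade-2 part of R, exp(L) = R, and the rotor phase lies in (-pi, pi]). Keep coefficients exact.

The scalar part of R is - \frac{1}{2}, and that scalar determines the rotor phase on the principal branch; recovering the unit plane as bivector-part over sine of the phase gives L = phase * plane.
Concretely: cos(phase) = - \frac{1}{2} gives phase = ±\frac{2 \pi}{3}, and since phase/sin(phase) is even the sign is immaterial: L = (phase/sin(phase)) * <R>_2 = (\frac{4 \sqrt{3} \pi}{9}) * <R>_2.
Answer: \frac{2 \pi}{3} \gamma_{12}


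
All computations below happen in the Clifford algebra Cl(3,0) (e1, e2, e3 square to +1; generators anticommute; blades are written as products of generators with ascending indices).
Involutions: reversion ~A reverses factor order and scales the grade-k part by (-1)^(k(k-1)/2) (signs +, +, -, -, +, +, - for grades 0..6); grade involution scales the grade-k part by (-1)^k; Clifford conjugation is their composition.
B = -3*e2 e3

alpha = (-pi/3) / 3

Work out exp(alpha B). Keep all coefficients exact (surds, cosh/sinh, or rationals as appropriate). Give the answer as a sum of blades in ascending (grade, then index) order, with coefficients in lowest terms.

B^2 = (-3)^2*(e2 e3)^2 = 9*(-1) = -9 (a basis 2-blade squares to minus the product of its generators' squares).
B^2 = -9 — B^2 < 0, so the exponential closes trigonometrically: l = 3, alpha*l = -pi/3, so exp(alpha B) = cos(-pi/3) + (sin(-pi/3)/3)*B = 1/2 + (-sqrt(3)/6)*B.
Answer: 1/2 + sqrt(3)/2*e2 e3


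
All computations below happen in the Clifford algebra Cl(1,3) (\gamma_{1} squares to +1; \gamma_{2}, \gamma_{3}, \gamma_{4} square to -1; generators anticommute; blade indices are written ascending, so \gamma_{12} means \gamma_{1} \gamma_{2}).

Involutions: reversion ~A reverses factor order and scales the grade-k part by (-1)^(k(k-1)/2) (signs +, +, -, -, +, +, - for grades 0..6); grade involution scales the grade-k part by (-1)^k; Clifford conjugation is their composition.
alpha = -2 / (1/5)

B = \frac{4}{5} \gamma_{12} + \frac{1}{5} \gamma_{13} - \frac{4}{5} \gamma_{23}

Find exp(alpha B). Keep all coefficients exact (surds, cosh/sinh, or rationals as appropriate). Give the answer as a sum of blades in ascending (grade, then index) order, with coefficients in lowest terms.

B^2 term by term: the squares give (\frac{4}{5})^2*(\gamma_{12})^2 + (\frac{1}{5})^2*(\gamma_{13})^2 + (-\frac{4}{5})^2*(\gamma_{23})^2 = \frac{16}{25}*(+1) + \frac{1}{25}*(+1) + \frac{16}{25}*(-1) = \frac{1}{25} (each basis 2-blade squares to minus the product of its generators' squares); cross terms between blades sharing an index anticommute and cancel. So B^2 = \frac{1}{25}.
B^2 = \frac{1}{25} — since the square is positive, the closed form is hyperbolic: l = \frac{1}{5}, alpha*l = -2, so exp(alpha B) = cosh(-2) + (sinh(-2)/(\frac{1}{5}))*B = \cosh{\left(2 \right)} + (- 5 \sinh{\left(2 \right)})*B.
Answer: \cosh{\left(2 \right)} - 4 \sinh{\left(2 \right)} \gamma_{12} - \sinh{\left(2 \right)} \gamma_{13} + 4 \sinh{\left(2 \right)} \gamma_{23}


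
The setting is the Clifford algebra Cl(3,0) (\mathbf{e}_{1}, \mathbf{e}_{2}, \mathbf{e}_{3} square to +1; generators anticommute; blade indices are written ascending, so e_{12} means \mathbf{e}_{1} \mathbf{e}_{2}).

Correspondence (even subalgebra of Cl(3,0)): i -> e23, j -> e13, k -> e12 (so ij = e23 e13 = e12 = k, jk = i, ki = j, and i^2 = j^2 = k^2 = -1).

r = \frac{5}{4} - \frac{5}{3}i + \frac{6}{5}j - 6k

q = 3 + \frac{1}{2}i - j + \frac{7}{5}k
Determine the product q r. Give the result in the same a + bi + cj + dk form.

In blades: q = 3 + \frac{7}{5} e_{12} - e_{13} + \frac{1}{2} e_{23}, r = \frac{5}{4} - 6 e_{12} + \frac{6}{5} e_{13} - \frac{5}{3} e_{23}.
Distribute q over r term by term (generator squares from the signature, products reordered to ascending indices): (3)*r = \frac{15}{4} - 18 e_{12} + \frac{18}{5} e_{13} - 5 e_{23}; (\frac{7}{5} e_{12})*r = \frac{42}{5} + \frac{7}{4} e_{12} - \frac{7}{3} e_{13} - \frac{42}{25} e_{23}; (-e_{13})*r = \frac{6}{5} - \frac{5}{3} e_{12} - \frac{5}{4} e_{13} + 6 e_{23}; (\frac{1}{2} e_{23})*r = \frac{5}{6} + \frac{3}{5} e_{12} + 3 e_{13} + \frac{5}{8} e_{23}.
Sum: \frac{851}{60} - \frac{1039}{60} e_{12} + \frac{181}{60} e_{13} - \frac{11}{200} e_{23}; translating back through the correspondence:
Answer: \frac{851}{60} - \frac{11}{200}i + \frac{181}{60}j - \frac{1039}{60}k


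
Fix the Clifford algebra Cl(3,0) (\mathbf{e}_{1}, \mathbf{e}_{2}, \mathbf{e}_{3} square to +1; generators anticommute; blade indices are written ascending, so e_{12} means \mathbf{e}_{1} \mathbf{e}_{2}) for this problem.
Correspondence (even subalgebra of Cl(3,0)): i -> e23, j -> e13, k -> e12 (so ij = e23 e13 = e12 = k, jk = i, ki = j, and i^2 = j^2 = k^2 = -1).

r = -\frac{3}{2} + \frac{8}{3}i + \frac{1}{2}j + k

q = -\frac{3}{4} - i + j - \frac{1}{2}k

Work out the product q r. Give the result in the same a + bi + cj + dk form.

In blades: q = -\frac{3}{4} - \frac{1}{2} e_{12} + e_{13} - e_{23}, r = -\frac{3}{2} + e_{12} + \frac{1}{2} e_{13} + \frac{8}{3} e_{23}.
Distribute q over r term by term (generator squares from the signature, products reordered to ascending indices): (-\frac{3}{4})*r = \frac{9}{8} - \frac{3}{4} e_{12} - \frac{3}{8} e_{13} - 2 e_{23}; (-\frac{1}{2} e_{12})*r = \frac{1}{2} + \frac{3}{4} e_{12} - \frac{4}{3} e_{13} + \frac{1}{4} e_{23}; (e_{13})*r = -\frac{1}{2} - \frac{8}{3} e_{12} - \frac{3}{2} e_{13} + e_{23}; (-e_{23})*r = \frac{8}{3} - \frac{1}{2} e_{12} + e_{13} + \frac{3}{2} e_{23}.
Sum: \frac{91}{24} - \frac{19}{6} e_{12} - \frac{53}{24} e_{13} + \frac{3}{4} e_{23}; translating back through the correspondence:
Answer: \frac{91}{24} + \frac{3}{4}i - \frac{53}{24}j - \frac{19}{6}k


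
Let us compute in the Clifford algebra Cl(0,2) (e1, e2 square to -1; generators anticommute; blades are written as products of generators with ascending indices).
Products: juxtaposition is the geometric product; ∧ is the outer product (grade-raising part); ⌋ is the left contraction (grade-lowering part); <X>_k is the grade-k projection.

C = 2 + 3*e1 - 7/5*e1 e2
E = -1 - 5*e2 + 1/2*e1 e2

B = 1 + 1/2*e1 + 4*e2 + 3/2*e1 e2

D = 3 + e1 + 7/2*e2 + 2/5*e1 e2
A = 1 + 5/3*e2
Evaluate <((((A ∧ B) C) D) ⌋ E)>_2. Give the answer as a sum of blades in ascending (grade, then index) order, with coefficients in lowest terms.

step 1: 1 + 1/2*e1 + 17/3*e2 + 2/3*e1 e2
step 2: 43/30 - 59/15*e1 + 421/30*e2 - 256/15*e1 e2
step 3: -10217/300 + 2749/50*e1 + 9487/300*e2 - 5882/75*e1 e2
step 4: 17354/75 + 9487/600*e1 + 21419/150*e2 - 10217/600*e1 e2
step 5: -10217/600*e1 e2
Answer: -10217/600*e1 e2


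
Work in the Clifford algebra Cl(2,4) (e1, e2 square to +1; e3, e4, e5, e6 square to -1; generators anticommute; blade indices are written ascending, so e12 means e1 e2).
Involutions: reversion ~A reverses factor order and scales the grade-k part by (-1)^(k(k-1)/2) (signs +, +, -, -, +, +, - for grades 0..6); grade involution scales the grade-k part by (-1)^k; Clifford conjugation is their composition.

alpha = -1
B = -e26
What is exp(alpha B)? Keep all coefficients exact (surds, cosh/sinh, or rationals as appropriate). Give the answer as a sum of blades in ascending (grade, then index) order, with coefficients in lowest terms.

B^2 = (-1)^2*(e26)^2 = 1*(+1) = 1 (a basis 2-blade squares to minus the product of its generators' squares).
B^2 = 1 — B^2 > 0, so the exponential closes hyperbolically: l = 1, alpha*l = -1, so exp(alpha B) = cosh(-1) + (sinh(-1)/1)*B = cosh(1) + (-sinh(1))*B.
Answer: cosh(1) + sinh(1)*e26


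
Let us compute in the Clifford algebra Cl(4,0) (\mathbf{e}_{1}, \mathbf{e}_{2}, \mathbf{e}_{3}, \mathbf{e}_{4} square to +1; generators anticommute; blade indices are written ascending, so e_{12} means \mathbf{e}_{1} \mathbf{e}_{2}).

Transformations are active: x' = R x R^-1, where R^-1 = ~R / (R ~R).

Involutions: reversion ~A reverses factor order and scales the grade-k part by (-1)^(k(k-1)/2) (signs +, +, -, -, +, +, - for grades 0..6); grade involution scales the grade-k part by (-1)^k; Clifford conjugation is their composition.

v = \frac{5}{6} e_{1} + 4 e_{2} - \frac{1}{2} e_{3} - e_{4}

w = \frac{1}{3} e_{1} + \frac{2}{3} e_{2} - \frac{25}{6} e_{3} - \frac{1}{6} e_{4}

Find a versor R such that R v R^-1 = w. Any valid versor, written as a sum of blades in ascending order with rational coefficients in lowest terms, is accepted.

R = v + w = \frac{7}{6} e_{1} + \frac{14}{3} e_{2} - \frac{14}{3} e_{3} - \frac{7}{6} e_{4} works: the equal norms (\frac{323}{18}) guarantee its sandwich swaps v into w.
Answer: \frac{7}{6} e_{1} + \frac{14}{3} e_{2} - \frac{14}{3} e_{3} - \frac{7}{6} e_{4}


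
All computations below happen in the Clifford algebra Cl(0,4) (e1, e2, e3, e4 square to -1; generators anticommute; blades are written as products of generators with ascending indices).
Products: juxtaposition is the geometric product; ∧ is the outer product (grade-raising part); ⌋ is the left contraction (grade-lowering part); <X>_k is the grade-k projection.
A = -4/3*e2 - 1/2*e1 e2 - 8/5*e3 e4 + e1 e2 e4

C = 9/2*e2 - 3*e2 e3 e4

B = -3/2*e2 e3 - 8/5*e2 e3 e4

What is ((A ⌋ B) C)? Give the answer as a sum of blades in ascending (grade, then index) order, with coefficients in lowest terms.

step 1: -64/25*e2 - 2*e3 - 32/15*e3 e4
step 2: 288/25 - 32/5*e2 + 9*e2 e3 + 6*e2 e4 - 192/25*e3 e4 - 48/5*e2 e3 e4
Answer: 288/25 - 32/5*e2 + 9*e2 e3 + 6*e2 e4 - 192/25*e3 e4 - 48/5*e2 e3 e4


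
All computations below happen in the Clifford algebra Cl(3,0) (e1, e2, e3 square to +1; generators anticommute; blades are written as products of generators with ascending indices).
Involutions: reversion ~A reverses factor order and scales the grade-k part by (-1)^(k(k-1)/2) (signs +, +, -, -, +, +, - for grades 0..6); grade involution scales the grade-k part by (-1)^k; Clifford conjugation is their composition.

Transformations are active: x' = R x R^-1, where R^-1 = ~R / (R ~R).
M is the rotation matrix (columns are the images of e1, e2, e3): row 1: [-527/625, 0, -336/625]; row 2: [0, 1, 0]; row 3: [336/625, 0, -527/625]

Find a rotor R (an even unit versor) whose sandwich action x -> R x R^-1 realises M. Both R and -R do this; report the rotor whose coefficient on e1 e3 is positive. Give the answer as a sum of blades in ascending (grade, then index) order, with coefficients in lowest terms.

Method: write R = a + b12*e1 e2 + b13*e1 e3 + b23*e2 e3 with a^2 + b12^2 + b13^2 + b23^2 = 1 (so R^-1 = ~R). Expanding the columns R e_j ~R gives tr M = 4a^2 - 1 and, from the antisymmetric part, M21 - M12 = -4a*b12, M13 - M31 = 4a*b13, M32 - M23 = -4a*b23.
Here tr M = -429/625, so a^2 = (1 + tr M)/4 = 49/625 and a = ±7/25. Taking a = 7/25: M21 - M12 = 0, M13 - M31 = -672/625, M32 - M23 = 0, giving b12 = 0, b13 = -24/25, b23 = 0, i.e. R = 7/25 - 24/25*e1 e3.
Its e1 e3 coefficient is negative, so report the other preimage -R.
Answer: -7/25 + 24/25*e1 e3. Note: both R and -R realise this M (trace -429/625); the covering map identifies them, and the e1 e3-coefficient sign is the tie-breaker.


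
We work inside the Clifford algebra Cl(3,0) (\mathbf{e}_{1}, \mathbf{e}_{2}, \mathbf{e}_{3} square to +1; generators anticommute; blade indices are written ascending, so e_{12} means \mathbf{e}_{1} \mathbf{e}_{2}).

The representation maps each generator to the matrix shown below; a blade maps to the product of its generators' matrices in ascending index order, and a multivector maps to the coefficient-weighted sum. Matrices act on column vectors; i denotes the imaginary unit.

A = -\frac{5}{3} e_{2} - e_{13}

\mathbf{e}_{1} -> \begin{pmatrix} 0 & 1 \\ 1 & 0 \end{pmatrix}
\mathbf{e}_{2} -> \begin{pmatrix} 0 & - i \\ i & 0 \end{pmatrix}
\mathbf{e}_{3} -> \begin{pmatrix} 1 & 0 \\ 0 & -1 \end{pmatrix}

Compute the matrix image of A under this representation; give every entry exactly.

Bivector images (products of the table entries): rho(e_{13}) = rho(\mathbf{e}_{1})rho(\mathbf{e}_{3}) = \begin{pmatrix} 0 & -1 \\ 1 & 0 \end{pmatrix}.
M = (-\frac{5}{3})*rho(e_{2}) + (-1)*rho(e_{13}), summed entrywise:
Answer: \begin{pmatrix} 0 & 1 + \frac{5 i}{3} \\ -1 - \frac{5 i}{3} & 0 \end{pmatrix}


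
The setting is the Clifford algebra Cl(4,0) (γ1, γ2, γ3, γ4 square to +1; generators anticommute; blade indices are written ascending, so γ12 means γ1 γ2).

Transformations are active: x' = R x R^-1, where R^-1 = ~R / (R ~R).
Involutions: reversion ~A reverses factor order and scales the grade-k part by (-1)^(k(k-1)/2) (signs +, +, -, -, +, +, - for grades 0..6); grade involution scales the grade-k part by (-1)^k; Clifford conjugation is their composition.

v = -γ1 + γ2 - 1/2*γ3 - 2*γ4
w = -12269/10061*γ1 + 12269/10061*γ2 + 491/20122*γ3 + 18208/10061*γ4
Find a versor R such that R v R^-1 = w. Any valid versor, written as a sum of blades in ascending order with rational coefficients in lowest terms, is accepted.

Why this works: both vectors square to 25/4, so q(v) = q(w) and R = v + w = -22330/10061*γ1 + 22330/10061*γ2 - 4785/10061*γ3 - 1914/10061*γ4 carries v to w — its own direction survives, the complement (v - w)/2 flips.
Answer: -22330/10061*γ1 + 22330/10061*γ2 - 4785/10061*γ3 - 1914/10061*γ4


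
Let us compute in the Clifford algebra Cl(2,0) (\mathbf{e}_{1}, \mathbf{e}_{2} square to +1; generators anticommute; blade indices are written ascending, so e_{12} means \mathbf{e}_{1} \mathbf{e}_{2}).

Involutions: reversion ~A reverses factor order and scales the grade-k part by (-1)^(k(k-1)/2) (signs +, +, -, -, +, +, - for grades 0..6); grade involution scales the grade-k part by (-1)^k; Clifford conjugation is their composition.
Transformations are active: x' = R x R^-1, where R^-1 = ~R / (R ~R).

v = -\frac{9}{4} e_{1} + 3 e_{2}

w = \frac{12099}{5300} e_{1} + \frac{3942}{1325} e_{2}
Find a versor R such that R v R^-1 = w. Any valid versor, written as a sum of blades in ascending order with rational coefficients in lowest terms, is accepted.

Construction: equal norms (both \frac{225}{16}) license R = v + w = \frac{87}{2650} e_{1} + \frac{7917}{1325} e_{2} — nothing changes along that direction, while (v - w)/2 changes sign, so v maps onto w.
Answer: \frac{87}{2650} e_{1} + \frac{7917}{1325} e_{2}


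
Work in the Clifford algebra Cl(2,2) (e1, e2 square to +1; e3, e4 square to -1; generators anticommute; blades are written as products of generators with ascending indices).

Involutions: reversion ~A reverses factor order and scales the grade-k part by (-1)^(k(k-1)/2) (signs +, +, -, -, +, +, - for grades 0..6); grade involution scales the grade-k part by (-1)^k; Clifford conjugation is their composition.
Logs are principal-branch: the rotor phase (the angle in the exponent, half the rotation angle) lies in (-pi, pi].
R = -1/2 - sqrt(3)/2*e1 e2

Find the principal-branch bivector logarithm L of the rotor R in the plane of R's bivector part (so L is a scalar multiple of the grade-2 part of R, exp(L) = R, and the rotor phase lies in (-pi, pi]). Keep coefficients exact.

The scalar part of R is -1/2, which fixes the principal-branch rotor phase; the unit plane is then the bivector part divided by the sine of that phase, and L is that plane scaled by the phase.
Concretely: cos(phase) = -1/2 gives phase = ±2*pi/3, and since phase/sin(phase) is even the sign is immaterial: L = (phase/sin(phase)) * <R>_2 = (4*sqrt(3)*pi/9) * <R>_2.
Answer: -2*pi/3*e1 e2
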